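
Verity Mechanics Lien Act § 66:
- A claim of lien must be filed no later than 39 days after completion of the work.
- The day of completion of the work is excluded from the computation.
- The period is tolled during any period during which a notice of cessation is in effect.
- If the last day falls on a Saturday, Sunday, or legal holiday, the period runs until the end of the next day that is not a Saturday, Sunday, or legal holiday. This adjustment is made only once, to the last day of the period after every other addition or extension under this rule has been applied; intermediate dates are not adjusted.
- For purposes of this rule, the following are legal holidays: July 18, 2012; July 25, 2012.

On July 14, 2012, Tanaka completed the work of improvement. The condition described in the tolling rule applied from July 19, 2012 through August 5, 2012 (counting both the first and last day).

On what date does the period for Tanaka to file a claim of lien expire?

September 10, 2012

39 days after July 14, 2012 is August 22, 2012.
From July 19, 2012 through August 5, 2012 inclusive is 18 days; tolling adds 18 days: August 22, 2012 + 18 days = September 9, 2012.
September 9, 2012 is Sunday. The next qualifying day is September 10, 2012.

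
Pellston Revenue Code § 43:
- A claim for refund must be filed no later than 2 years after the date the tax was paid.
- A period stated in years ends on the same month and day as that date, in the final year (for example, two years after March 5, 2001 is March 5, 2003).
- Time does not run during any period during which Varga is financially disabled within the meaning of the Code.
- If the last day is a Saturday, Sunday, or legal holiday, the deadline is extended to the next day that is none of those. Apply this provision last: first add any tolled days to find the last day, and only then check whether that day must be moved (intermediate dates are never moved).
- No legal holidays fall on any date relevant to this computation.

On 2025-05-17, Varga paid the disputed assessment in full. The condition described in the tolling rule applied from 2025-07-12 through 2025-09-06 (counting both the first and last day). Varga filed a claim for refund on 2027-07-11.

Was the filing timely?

Yes

2 years after 2025-05-17 is May 17, 2027.
From July 12, 2025 through September 6, 2025 inclusive is 57 days; tolling adds 57 days: May 17, 2027 + 57 days = July 13, 2027.
July 13, 2027 is a Tuesday and not a legal holiday, so no extension applies.
The deadline is July 13, 2027; the filing on July 11, 2027 is on or before that date.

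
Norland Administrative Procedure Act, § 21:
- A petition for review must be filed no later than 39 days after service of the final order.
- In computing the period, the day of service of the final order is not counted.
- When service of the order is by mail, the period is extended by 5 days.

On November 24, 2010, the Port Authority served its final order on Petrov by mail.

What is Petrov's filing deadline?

January 7, 2011

39 days after November 24, 2010 is January 2, 2011.
Service was by mail, adding 5 days: January 2, 2011 + 5 days = January 7, 2011.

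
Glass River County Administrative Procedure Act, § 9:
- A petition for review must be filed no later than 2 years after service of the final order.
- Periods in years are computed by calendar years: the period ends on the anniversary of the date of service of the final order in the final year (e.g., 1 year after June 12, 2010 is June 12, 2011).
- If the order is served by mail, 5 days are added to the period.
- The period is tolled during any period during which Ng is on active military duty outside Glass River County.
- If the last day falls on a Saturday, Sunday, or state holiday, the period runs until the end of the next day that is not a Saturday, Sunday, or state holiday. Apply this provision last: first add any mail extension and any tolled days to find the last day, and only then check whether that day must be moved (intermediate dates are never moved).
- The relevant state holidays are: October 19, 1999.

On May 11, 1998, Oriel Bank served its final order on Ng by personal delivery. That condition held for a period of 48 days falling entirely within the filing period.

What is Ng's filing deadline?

June 28, 2000

2 years after May 11, 1998 is May 11, 2000.
Service was not by mail, so no mail extension applies.
Tolling adds 48 days: May 11, 2000 + 48 days = June 28, 2000.
June 28, 2000 is a Wednesday and not a state holiday, so no extension applies.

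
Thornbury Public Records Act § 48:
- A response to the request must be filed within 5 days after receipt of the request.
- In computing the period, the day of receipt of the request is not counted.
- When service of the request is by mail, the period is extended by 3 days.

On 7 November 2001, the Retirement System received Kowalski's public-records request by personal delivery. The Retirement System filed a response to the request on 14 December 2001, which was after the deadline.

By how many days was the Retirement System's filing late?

5 days after 7 November 2001 is November 12, 2001.
Service was not by mail, so no mail extension applies.
The deadline is November 12, 2001; from November 12, 2001 to December 14, 2001 is 32 days.

32 days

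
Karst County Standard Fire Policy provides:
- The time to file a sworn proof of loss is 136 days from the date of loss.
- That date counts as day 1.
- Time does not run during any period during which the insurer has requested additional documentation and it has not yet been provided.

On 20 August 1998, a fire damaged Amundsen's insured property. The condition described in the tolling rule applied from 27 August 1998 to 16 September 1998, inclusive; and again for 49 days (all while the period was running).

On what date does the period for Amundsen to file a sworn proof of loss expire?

March 13, 1999

Counting 20 August 1998 as day 1, day 136 is January 2, 1999.
From August 27, 1998 through September 16, 1998 inclusive is 21 days; tolling adds 21 days: January 2, 1999 + 21 days = January 23, 1999.
Tolling adds 49 days: January 23, 1999 + 49 days = March 13, 1999.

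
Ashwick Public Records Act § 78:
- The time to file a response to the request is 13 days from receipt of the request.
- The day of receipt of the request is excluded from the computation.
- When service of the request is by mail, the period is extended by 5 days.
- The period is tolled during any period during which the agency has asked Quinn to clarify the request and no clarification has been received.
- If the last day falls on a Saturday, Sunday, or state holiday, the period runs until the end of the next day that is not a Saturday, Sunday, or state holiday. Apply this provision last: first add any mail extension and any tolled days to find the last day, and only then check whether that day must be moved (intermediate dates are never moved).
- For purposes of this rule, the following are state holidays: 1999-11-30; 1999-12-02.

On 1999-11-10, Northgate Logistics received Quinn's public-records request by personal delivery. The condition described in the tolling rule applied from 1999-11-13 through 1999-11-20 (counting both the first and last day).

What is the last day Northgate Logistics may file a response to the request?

13 days after 1999-11-10 is November 23, 1999.
Service was not by mail, so no mail extension applies.
From November 13, 1999 through November 20, 1999 inclusive is 8 days; tolling adds 8 days: November 23, 1999 + 8 days = December 1, 1999.
December 1, 1999 is a Wednesday and not a state holiday, so no extension applies.

December 1, 1999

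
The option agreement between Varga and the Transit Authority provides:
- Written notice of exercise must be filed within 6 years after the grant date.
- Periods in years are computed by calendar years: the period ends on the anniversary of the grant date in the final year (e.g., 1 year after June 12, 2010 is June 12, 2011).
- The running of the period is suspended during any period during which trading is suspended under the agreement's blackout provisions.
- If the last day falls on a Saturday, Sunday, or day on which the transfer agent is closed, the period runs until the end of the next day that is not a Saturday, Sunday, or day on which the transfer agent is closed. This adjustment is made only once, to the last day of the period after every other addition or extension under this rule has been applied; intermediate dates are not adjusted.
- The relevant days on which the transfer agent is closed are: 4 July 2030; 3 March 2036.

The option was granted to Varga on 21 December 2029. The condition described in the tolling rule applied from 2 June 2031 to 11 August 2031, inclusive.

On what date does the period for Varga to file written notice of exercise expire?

6 years after 21 December 2029 is December 21, 2035.
From June 2, 2031 through August 11, 2031 inclusive is 71 days; tolling adds 71 days: December 21, 2035 + 71 days = March 1, 2036.
March 1, 2036 is Saturday; March 2, 2036 is Sunday; March 3, 2036 is a listed holiday. The next qualifying day is March 4, 2036.

March 4, 2036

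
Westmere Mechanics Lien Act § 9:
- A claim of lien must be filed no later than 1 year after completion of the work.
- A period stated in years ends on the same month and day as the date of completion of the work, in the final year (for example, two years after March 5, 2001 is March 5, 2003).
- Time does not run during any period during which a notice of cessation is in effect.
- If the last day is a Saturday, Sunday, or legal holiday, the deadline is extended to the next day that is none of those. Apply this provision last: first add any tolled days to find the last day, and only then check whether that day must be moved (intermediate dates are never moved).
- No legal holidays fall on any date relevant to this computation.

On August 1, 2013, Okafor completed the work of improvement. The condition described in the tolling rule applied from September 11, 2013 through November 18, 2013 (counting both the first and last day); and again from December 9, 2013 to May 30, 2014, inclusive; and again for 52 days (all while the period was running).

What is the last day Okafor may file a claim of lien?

May 22, 2015

1 year after August 1, 2013 is August 1, 2014.
From September 11, 2013 through November 18, 2013 inclusive is 69 days; tolling adds 69 days: August 1, 2014 + 69 days = October 9, 2014.
From December 9, 2013 through May 30, 2014 inclusive is 173 days; tolling adds 173 days: October 9, 2014 + 173 days = March 31, 2015.
Tolling adds 52 days: March 31, 2015 + 52 days = May 22, 2015.
May 22, 2015 is a Friday and not a legal holiday, so no extension applies.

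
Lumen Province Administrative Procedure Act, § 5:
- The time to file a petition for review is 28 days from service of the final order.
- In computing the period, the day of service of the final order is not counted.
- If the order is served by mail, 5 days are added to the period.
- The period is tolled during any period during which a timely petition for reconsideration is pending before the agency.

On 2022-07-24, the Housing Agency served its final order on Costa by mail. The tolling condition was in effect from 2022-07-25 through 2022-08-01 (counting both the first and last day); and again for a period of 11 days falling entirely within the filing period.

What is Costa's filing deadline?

28 days after 2022-07-24 is August 21, 2022.
Service was by mail, adding 5 days: August 21, 2022 + 5 days = August 26, 2022.
From July 25, 2022 through August 1, 2022 inclusive is 8 days; tolling adds 8 days: August 26, 2022 + 8 days = September 3, 2022.
Tolling adds 11 days: September 3, 2022 + 11 days = September 14, 2022.

September 14, 2022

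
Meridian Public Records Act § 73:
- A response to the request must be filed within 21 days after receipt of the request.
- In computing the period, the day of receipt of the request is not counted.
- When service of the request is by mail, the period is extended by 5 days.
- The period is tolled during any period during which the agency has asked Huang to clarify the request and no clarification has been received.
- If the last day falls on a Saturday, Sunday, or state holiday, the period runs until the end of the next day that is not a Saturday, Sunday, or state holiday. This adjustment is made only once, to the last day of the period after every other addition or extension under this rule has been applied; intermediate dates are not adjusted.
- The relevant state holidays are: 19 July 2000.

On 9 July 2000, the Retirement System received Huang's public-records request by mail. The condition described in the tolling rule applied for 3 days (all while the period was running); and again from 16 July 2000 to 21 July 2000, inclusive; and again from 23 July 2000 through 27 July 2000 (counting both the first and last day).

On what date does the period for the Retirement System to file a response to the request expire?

August 18, 2000

21 days after 9 July 2000 is July 30, 2000.
Service was by mail, adding 5 days: July 30, 2000 + 5 days = August 4, 2000.
Tolling adds 3 days: August 4, 2000 + 3 days = August 7, 2000.
From July 16, 2000 through July 21, 2000 inclusive is 6 days; tolling adds 6 days: August 7, 2000 + 6 days = August 13, 2000.
From July 23, 2000 through July 27, 2000 inclusive is 5 days; tolling adds 5 days: August 13, 2000 + 5 days = August 18, 2000.
August 18, 2000 is a Friday and not a state holiday, so no extension applies.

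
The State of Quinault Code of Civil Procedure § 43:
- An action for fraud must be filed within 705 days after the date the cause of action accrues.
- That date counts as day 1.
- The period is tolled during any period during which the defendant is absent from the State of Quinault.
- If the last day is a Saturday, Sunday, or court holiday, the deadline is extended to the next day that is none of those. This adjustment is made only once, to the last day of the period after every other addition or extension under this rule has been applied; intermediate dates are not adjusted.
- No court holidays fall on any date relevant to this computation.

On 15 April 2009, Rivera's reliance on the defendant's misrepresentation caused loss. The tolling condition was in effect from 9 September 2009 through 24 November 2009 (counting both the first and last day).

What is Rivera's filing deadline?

June 6, 2011

Counting 15 April 2009 as day 1, day 705 is March 20, 2011.
From September 9, 2009 through November 24, 2009 inclusive is 77 days; tolling adds 77 days: March 20, 2011 + 77 days = June 5, 2011.
June 5, 2011 is Sunday. The next qualifying day is June 6, 2011.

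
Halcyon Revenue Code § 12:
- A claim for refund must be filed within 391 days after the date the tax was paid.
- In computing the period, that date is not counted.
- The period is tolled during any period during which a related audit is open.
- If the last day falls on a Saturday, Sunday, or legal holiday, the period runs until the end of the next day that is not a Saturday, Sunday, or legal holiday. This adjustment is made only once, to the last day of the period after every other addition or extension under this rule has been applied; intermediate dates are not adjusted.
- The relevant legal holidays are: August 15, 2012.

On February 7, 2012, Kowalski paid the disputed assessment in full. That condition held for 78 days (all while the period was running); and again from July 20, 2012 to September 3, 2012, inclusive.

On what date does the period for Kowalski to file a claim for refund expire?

July 8, 2013

391 days after February 7, 2012 is March 4, 2013.
Tolling adds 78 days: March 4, 2013 + 78 days = May 21, 2013.
From July 20, 2012 through September 3, 2012 inclusive is 46 days; tolling adds 46 days: May 21, 2013 + 46 days = July 6, 2013.
July 6, 2013 is Saturday; July 7, 2013 is Sunday. The next qualifying day is July 8, 2013.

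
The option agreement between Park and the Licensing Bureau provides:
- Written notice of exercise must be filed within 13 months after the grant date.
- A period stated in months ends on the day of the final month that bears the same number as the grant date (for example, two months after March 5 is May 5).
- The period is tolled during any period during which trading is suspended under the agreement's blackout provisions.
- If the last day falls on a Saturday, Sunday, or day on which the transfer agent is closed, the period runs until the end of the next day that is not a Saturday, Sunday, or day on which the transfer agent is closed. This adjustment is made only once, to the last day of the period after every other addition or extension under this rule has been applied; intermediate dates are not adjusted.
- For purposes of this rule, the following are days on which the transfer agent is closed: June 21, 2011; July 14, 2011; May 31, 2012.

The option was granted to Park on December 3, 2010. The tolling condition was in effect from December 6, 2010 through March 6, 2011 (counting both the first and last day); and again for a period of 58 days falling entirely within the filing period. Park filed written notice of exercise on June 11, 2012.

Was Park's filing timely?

No

13 months after December 3, 2010 is January 3, 2012.
From December 6, 2010 through March 6, 2011 inclusive is 91 days; tolling adds 91 days: January 3, 2012 + 91 days = April 3, 2012.
Tolling adds 58 days: April 3, 2012 + 58 days = May 31, 2012.
May 31, 2012 is a listed holiday. The next qualifying day is June 1, 2012.
The deadline is June 1, 2012; the filing on June 11, 2012 is after that date.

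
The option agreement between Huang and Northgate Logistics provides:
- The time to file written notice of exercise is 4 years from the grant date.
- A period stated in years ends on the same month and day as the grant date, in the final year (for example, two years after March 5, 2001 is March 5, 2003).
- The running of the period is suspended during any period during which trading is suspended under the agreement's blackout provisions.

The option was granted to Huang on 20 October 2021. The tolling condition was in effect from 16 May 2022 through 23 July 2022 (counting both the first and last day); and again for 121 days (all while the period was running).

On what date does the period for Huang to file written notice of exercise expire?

4 years after 20 October 2021 is October 20, 2025.
From May 16, 2022 through July 23, 2022 inclusive is 69 days; tolling adds 69 days: October 20, 2025 + 69 days = December 28, 2025.
Tolling adds 121 days: December 28, 2025 + 121 days = April 28, 2026.

April 28, 2026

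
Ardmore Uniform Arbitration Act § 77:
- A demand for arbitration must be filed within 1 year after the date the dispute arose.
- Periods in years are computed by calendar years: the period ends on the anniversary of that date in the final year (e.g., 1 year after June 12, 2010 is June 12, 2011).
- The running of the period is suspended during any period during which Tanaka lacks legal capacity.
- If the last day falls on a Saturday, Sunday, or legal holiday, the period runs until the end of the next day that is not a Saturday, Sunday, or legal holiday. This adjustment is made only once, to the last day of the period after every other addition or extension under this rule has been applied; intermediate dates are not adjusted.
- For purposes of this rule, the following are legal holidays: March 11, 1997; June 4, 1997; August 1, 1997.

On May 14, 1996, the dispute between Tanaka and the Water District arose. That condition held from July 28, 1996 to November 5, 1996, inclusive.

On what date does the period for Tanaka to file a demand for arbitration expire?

1 year after May 14, 1996 is May 14, 1997.
From July 28, 1996 through November 5, 1996 inclusive is 101 days; tolling adds 101 days: May 14, 1997 + 101 days = August 23, 1997.
August 23, 1997 is Saturday; August 24, 1997 is Sunday. The next qualifying day is August 25, 1997.

August 25, 1997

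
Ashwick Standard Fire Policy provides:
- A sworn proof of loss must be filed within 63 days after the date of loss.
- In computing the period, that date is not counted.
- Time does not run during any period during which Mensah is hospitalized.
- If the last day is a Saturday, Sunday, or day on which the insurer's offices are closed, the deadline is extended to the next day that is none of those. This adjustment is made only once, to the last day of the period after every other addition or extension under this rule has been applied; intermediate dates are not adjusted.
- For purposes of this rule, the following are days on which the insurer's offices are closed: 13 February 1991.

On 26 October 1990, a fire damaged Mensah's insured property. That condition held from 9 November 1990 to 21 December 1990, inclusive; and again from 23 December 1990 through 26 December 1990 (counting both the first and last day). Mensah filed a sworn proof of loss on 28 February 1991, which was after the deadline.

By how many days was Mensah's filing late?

63 days after 26 October 1990 is December 28, 1990.
From November 9, 1990 through December 21, 1990 inclusive is 43 days; tolling adds 43 days: December 28, 1990 + 43 days = February 9, 1991.
From December 23, 1990 through December 26, 1990 inclusive is 4 days; tolling adds 4 days: February 9, 1991 + 4 days = February 13, 1991.
February 13, 1991 is a listed holiday. The next qualifying day is February 14, 1991.
The deadline is February 14, 1991; from February 14, 1991 to February 28, 1991 is 14 days.

14 days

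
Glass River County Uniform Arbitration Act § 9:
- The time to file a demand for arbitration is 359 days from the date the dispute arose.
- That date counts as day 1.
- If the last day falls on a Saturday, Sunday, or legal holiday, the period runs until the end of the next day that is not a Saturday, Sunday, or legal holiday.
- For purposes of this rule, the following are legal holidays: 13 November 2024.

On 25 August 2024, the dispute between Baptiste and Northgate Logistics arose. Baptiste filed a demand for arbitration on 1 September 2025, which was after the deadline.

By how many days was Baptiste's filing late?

Counting 25 August 2024 as day 1, day 359 is August 18, 2025.
August 18, 2025 is a Monday and not a legal holiday, so no extension applies.
The deadline is August 18, 2025; from August 18, 2025 to September 1, 2025 is 14 days.

14 days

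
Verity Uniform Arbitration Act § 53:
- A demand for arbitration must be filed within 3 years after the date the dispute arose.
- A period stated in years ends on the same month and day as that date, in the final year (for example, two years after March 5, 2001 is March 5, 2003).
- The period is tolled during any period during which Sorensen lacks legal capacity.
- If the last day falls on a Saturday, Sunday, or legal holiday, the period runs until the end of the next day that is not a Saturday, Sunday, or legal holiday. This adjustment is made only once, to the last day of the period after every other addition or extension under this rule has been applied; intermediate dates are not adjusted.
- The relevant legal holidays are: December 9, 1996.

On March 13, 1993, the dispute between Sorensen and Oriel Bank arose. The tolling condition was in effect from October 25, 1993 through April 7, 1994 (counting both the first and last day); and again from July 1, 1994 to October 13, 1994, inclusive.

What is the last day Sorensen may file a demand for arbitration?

3 years after March 13, 1993 is March 13, 1996.
From October 25, 1993 through April 7, 1994 inclusive is 165 days; tolling adds 165 days: March 13, 1996 + 165 days = August 25, 1996.
From July 1, 1994 through October 13, 1994 inclusive is 105 days; tolling adds 105 days: August 25, 1996 + 105 days = December 8, 1996.
December 8, 1996 is Sunday; December 9, 1996 is a listed holiday. The next qualifying day is December 10, 1996.

December 10, 1996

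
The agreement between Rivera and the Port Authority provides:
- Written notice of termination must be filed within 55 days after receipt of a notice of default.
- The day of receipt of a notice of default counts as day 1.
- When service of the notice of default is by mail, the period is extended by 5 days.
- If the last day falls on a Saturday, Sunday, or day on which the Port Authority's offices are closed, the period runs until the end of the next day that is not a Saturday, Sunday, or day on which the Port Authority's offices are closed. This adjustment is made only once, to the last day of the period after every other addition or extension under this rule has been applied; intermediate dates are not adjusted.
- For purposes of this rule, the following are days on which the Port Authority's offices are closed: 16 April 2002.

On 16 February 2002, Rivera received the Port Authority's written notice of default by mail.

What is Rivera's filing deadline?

Counting 16 February 2002 as day 1, day 55 is April 11, 2002.
Service was by mail, adding 5 days: April 11, 2002 + 5 days = April 16, 2002.
April 16, 2002 is a listed holiday. The next qualifying day is April 17, 2002.

April 17, 2002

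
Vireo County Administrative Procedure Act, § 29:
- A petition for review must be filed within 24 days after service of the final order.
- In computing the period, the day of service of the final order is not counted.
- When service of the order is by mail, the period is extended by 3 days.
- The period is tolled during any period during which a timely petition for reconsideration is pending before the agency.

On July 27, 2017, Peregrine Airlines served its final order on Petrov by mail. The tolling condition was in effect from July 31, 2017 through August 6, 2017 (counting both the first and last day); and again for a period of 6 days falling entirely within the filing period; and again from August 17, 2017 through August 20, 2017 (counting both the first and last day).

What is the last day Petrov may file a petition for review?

24 days after July 27, 2017 is August 20, 2017.
Service was by mail, adding 3 days: August 20, 2017 + 3 days = August 23, 2017.
From July 31, 2017 through August 6, 2017 inclusive is 7 days; tolling adds 7 days: August 23, 2017 + 7 days = August 30, 2017.
Tolling adds 6 days: August 30, 2017 + 6 days = September 5, 2017.
From August 17, 2017 through August 20, 2017 inclusive is 4 days; tolling adds 4 days: September 5, 2017 + 4 days = September 9, 2017.

September 9, 2017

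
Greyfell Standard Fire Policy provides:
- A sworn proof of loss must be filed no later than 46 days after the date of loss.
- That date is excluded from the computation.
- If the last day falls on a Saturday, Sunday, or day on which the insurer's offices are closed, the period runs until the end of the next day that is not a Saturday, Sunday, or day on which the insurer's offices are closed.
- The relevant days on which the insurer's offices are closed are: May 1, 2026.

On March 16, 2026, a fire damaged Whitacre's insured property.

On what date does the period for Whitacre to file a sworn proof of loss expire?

May 4, 2026

46 days after March 16, 2026 is May 1, 2026.
May 1, 2026 is a listed holiday; May 2, 2026 is Saturday; May 3, 2026 is Sunday. The next qualifying day is May 4, 2026.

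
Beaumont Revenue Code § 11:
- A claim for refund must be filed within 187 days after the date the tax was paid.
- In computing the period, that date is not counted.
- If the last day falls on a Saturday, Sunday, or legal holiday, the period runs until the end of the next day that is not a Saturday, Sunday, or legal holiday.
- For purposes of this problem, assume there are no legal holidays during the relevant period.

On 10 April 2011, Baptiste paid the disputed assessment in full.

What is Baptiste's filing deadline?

187 days after 10 April 2011 is October 14, 2011.
October 14, 2011 is a Friday and not a legal holiday, so no extension applies.

October 14, 2011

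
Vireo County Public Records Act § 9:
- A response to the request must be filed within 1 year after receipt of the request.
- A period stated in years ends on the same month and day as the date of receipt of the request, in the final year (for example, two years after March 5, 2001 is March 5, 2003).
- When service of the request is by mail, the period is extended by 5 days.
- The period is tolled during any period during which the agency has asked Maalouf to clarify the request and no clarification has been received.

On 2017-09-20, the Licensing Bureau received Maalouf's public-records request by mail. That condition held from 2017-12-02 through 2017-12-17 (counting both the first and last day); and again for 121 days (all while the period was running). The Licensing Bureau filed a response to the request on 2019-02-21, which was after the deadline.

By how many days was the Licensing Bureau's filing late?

12 days

1 year after 2017-09-20 is September 20, 2018.
Service was by mail, adding 5 days: September 20, 2018 + 5 days = September 25, 2018.
From December 2, 2017 through December 17, 2017 inclusive is 16 days; tolling adds 16 days: September 25, 2018 + 16 days = October 11, 2018.
Tolling adds 121 days: October 11, 2018 + 121 days = February 9, 2019.
The deadline is February 9, 2019; from February 9, 2019 to February 21, 2019 is 12 days.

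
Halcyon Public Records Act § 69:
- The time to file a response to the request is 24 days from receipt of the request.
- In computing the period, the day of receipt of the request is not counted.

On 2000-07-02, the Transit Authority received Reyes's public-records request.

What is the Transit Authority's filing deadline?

24 days after 2000-07-02 is July 26, 2000.

July 26, 2000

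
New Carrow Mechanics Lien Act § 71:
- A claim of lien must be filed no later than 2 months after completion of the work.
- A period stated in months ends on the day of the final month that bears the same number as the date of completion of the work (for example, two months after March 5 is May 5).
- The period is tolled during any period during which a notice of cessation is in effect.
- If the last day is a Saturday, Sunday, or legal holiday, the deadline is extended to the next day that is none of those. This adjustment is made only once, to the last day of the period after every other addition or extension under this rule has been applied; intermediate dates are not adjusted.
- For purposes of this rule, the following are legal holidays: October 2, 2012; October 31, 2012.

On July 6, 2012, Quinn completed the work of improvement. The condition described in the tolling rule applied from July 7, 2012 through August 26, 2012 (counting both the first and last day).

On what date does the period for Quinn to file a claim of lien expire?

October 29, 2012

2 months after July 6, 2012 is September 6, 2012.
From July 7, 2012 through August 26, 2012 inclusive is 51 days; tolling adds 51 days: September 6, 2012 + 51 days = October 27, 2012.
October 27, 2012 is Saturday; October 28, 2012 is Sunday. The next qualifying day is October 29, 2012.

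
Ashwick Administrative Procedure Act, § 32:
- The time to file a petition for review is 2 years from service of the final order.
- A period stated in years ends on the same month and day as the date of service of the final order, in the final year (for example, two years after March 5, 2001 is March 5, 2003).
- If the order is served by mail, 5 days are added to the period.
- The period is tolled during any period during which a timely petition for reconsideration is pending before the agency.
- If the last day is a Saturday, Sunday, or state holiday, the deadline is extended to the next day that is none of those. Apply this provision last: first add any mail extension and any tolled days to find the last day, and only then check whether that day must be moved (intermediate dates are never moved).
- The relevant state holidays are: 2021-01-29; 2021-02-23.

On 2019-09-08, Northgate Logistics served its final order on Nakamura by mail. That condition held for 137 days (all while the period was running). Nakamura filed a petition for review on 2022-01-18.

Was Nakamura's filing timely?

2 years after 2019-09-08 is September 8, 2021.
Service was by mail, adding 5 days: September 8, 2021 + 5 days = September 13, 2021.
Tolling adds 137 days: September 13, 2021 + 137 days = January 28, 2022.
January 28, 2022 is a Friday and not a state holiday, so no extension applies.
The deadline is January 28, 2022; the filing on January 18, 2022 is on or before that date.

Yes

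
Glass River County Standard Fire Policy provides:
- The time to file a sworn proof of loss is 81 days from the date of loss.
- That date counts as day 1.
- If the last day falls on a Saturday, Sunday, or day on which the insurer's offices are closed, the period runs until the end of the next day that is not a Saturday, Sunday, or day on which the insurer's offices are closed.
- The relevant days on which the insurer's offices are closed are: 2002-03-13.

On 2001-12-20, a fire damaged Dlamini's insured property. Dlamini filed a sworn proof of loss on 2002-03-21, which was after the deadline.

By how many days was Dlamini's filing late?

Counting 2001-12-20 as day 1, day 81 is March 10, 2002.
March 10, 2002 is Sunday. The next qualifying day is March 11, 2002.
The deadline is March 11, 2002; from March 11, 2002 to March 21, 2002 is 10 days.

10 days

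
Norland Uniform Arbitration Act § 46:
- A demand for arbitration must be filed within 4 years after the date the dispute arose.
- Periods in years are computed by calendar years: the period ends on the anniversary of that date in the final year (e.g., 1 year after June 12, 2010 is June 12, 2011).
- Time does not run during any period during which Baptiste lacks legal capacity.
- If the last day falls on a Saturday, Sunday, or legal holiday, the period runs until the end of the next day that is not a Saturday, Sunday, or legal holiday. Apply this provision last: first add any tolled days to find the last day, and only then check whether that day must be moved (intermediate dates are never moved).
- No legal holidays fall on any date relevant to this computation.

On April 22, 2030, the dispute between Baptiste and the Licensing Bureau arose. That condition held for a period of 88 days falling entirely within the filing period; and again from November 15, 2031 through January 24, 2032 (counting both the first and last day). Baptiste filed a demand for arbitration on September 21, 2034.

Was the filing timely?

4 years after April 22, 2030 is April 22, 2034.
Tolling adds 88 days: April 22, 2034 + 88 days = July 19, 2034.
From November 15, 2031 through January 24, 2032 inclusive is 71 days; tolling adds 71 days: July 19, 2034 + 71 days = September 28, 2034.
September 28, 2034 is a Thursday and not a legal holiday, so no extension applies.
The deadline is September 28, 2034; the filing on September 21, 2034 is on or before that date.

Yes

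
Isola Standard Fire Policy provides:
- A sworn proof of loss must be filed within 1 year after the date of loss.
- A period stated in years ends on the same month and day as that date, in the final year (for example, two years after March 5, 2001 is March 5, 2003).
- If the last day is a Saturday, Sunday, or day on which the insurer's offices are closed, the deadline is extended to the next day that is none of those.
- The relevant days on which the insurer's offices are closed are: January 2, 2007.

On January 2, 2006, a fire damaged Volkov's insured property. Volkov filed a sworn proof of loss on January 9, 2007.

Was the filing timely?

1 year after January 2, 2006 is January 2, 2007.
January 2, 2007 is a listed holiday. The next qualifying day is January 3, 2007.
The deadline is January 3, 2007; the filing on January 9, 2007 is after that date.

No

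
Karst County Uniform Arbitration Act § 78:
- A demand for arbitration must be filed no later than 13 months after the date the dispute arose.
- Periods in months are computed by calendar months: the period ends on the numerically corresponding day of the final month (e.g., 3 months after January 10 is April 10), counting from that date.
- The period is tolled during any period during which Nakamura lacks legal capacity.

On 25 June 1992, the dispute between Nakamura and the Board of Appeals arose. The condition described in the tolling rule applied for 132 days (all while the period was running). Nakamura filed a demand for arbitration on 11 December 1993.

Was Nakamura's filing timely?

13 months after 25 June 1992 is July 25, 1993.
Tolling adds 132 days: July 25, 1993 + 132 days = December 4, 1993.
The deadline is December 4, 1993; the filing on December 11, 1993 is after that date.

No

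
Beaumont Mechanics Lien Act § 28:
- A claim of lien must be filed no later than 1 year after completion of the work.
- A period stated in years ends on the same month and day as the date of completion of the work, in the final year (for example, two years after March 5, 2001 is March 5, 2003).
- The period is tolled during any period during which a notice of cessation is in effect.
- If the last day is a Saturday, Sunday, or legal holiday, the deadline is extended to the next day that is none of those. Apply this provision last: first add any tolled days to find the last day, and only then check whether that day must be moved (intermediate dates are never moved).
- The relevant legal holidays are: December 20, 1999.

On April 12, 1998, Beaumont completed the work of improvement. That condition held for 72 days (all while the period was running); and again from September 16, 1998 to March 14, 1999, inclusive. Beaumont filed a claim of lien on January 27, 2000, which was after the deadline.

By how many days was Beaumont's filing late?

1 year after April 12, 1998 is April 12, 1999.
Tolling adds 72 days: April 12, 1999 + 72 days = June 23, 1999.
From September 16, 1998 through March 14, 1999 inclusive is 180 days; tolling adds 180 days: June 23, 1999 + 180 days = December 20, 1999.
December 20, 1999 is a listed holiday. The next qualifying day is December 21, 1999.
The deadline is December 21, 1999; from December 21, 1999 to January 27, 2000 is 37 days.

37 days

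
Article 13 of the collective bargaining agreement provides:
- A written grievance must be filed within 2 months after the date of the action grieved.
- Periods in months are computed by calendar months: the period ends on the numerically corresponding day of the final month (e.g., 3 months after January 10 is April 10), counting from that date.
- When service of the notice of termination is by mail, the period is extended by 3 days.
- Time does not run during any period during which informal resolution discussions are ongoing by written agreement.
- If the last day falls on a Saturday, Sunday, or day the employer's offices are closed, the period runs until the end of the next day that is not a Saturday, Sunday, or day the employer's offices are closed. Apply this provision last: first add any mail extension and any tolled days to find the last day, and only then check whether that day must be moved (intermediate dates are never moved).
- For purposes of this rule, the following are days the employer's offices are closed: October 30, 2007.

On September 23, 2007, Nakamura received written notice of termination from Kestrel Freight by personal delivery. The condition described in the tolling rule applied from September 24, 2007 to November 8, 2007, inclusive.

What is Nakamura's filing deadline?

January 8, 2008

2 months after September 23, 2007 is November 23, 2007.
Service was not by mail, so no mail extension applies.
From September 24, 2007 through November 8, 2007 inclusive is 46 days; tolling adds 46 days: November 23, 2007 + 46 days = January 8, 2008.
January 8, 2008 is a Tuesday and not a day the employer's offices are closed, so no extension applies.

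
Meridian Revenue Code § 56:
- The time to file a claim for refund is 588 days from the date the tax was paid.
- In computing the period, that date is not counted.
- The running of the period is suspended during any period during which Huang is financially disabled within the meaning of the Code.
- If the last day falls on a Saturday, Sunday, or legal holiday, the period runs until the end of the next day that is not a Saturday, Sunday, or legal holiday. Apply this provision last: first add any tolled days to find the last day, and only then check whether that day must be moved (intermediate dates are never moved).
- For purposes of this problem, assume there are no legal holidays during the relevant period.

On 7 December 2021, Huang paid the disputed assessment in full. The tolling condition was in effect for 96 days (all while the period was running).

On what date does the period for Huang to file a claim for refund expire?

October 23, 2023

588 days after 7 December 2021 is July 18, 2023.
Tolling adds 96 days: July 18, 2023 + 96 days = October 22, 2023.
October 22, 2023 is Sunday. The next qualifying day is October 23, 2023.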